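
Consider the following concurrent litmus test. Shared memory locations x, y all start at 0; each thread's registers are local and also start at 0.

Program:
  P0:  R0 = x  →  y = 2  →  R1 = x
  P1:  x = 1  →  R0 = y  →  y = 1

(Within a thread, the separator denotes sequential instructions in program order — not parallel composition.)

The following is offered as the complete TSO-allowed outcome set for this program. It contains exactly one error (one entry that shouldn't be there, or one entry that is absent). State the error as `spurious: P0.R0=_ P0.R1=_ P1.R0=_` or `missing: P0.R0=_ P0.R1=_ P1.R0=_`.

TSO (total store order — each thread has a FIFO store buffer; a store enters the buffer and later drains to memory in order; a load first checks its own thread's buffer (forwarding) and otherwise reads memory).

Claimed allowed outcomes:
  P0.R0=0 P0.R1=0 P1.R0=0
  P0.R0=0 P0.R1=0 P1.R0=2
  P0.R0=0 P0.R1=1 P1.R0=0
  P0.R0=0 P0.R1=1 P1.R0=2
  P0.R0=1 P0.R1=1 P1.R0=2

outcome vector order: (P0.R0,P0.R1,P1.R0)
[TSO] allowed = {0/0/0 0/0/2 0/1/0 0/1/2 1/1/0 1/1/2}
TSO∖claimed = {1/1/0}

missing: P0.R0=1 P0.R1=1 P1.R0=0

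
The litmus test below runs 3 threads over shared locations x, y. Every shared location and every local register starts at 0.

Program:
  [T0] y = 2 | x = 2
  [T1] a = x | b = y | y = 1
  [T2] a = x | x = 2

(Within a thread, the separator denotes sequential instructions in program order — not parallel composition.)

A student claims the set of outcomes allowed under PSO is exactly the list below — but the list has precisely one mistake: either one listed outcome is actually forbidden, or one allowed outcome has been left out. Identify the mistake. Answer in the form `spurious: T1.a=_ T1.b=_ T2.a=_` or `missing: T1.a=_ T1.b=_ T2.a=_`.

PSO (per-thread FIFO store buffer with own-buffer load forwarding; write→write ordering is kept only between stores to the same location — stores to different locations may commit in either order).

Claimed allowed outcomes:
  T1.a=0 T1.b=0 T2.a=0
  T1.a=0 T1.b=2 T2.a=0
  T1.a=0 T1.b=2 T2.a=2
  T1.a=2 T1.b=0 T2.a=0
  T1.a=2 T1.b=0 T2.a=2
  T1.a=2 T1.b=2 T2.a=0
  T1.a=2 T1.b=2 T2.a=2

missing: T1.a=0 T1.b=0 T2.a=2

outcome vector order: (T1.a,T1.b,T2.a)
PSO (8): (0,0,0), (0,0,2), (0,2,0), (0,2,2), (2,0,0), (2,0,2), (2,2,0), (2,2,2)
PSO∖claimed = {(0,0,2)}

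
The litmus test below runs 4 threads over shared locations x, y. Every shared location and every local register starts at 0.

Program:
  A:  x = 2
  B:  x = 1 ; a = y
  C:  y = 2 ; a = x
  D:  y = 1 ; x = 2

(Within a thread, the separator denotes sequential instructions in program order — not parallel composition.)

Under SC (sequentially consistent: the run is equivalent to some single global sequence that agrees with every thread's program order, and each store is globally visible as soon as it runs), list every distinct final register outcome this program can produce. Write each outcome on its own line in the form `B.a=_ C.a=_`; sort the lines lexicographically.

outcome vector order: (B.a,C.a)
|SC outcomes| = 8

B.a=0 C.a=1
B.a=0 C.a=2
B.a=1 C.a=0
B.a=1 C.a=1
B.a=1 C.a=2
B.a=2 C.a=0
B.a=2 C.a=1
B.a=2 C.a=2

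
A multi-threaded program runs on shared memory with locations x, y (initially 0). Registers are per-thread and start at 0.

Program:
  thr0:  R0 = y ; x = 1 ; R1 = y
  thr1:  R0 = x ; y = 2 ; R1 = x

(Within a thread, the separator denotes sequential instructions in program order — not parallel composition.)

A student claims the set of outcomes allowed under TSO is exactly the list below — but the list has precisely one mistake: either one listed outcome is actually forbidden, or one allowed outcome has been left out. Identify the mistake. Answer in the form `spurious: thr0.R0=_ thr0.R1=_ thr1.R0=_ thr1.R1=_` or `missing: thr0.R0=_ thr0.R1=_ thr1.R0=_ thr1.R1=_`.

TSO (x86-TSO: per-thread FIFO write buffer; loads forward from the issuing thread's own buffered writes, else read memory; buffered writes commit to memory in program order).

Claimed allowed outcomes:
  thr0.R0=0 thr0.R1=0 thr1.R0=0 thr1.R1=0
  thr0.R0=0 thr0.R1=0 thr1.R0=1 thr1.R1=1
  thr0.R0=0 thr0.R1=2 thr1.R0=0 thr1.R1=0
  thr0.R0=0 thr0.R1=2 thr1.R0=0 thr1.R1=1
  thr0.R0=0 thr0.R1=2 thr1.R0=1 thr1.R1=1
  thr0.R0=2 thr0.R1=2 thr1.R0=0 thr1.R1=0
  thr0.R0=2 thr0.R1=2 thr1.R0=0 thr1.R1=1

missing: thr0.R0=0 thr0.R1=0 thr1.R0=0 thr1.R1=1

outcome vector order: (thr0.R0,thr0.R1,thr1.R0,thr1.R1)
[TSO] allowed = {(0,0,0,0) (0,0,0,1) (0,0,1,1) (0,2,0,0) (0,2,0,1) (0,2,1,1) (2,2,0,0) (2,2,0,1)}
TSO∖claimed = {(0,0,0,1)}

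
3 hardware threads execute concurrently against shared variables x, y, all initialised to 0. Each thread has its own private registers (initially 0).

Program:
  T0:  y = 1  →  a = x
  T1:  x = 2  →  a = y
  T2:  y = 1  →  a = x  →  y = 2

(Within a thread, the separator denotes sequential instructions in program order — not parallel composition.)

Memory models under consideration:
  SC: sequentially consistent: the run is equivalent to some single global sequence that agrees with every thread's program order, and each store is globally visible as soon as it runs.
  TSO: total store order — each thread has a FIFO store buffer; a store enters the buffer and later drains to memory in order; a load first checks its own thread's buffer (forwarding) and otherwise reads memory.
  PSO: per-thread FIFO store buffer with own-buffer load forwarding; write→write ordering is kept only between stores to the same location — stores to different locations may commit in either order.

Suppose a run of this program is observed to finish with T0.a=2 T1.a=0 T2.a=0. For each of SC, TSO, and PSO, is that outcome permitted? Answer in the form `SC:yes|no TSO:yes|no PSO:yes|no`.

outcome vector order: (T0.a,T1.a,T2.a)
SC (9): 0/1/0, 0/1/2, 0/2/0, 0/2/2, 2/0/2, 2/1/0, 2/1/2, 2/2/0, 2/2/2
TSO (12): 0/0/0, 0/0/2, 0/1/0, 0/1/2, 0/2/0, 0/2/2, 2/0/0, 2/0/2, 2/1/0, 2/1/2, 2/2/0, 2/2/2
PSO (12): 0/0/0, 0/0/2, 0/1/0, 0/1/2, 0/2/0, 0/2/2, 2/0/0, 2/0/2, 2/1/0, 2/1/2, 2/2/0, 2/2/2
target 2/0/0 ∈ {TSO,PSO}

SC:no TSO:yes PSO:yes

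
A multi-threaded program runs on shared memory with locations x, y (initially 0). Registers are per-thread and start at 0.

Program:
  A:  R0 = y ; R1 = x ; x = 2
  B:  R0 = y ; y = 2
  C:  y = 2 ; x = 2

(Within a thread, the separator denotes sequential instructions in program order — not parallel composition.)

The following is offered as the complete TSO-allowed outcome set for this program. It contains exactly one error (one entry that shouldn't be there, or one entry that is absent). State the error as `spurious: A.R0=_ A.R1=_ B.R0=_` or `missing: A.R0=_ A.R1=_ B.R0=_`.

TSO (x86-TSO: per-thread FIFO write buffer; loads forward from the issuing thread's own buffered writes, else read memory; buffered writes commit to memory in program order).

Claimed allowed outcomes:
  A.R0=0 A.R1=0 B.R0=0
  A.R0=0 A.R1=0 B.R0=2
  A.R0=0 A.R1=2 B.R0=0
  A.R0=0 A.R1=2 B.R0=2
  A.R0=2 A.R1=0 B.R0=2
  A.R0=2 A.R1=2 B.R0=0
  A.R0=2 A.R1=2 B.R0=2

outcome vector order: (A.R0,A.R1,B.R0)
[TSO] allowed = {000, 002, 020, 022, 200, 202, 220, 222}
TSO∖claimed = {200}

missing: A.R0=2 A.R1=0 B.R0=0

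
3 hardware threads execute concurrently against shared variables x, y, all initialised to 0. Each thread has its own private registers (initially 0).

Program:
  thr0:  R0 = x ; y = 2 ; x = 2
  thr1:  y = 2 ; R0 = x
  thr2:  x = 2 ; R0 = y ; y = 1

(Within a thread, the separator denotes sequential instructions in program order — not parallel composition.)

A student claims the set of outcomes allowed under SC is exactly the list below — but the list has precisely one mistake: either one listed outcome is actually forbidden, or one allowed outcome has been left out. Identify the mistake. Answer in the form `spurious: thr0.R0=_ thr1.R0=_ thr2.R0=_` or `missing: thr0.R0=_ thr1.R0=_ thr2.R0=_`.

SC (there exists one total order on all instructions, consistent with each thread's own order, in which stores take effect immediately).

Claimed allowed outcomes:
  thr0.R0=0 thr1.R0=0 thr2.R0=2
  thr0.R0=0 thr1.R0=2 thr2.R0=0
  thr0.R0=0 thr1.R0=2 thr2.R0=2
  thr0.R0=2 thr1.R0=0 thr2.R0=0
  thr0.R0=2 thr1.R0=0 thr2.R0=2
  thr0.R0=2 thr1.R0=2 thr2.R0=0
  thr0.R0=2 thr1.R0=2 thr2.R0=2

outcome vector order: (thr0.R0,thr1.R0,thr2.R0)
SC: 6 outcomes — {<0 0 2>, <0 2 0>, <0 2 2>, <2 0 2>, <2 2 0>, <2 2 2>}
claimed∖SC = {<2 0 0>}

spurious: thr0.R0=2 thr1.R0=0 thr2.R0=0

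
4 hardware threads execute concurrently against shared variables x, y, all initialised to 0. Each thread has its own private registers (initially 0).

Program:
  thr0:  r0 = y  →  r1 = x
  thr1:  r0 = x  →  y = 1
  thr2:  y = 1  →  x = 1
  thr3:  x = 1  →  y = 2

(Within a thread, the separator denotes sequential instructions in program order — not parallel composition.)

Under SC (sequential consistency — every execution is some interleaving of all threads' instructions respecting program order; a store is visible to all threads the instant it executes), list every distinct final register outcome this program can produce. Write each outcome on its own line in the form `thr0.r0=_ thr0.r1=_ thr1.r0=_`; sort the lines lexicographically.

outcome vector order: (thr0.r0,thr0.r1,thr1.r0)
|SC outcomes| = 10

thr0.r0=0 thr0.r1=0 thr1.r0=0
thr0.r0=0 thr0.r1=0 thr1.r0=1
thr0.r0=0 thr0.r1=1 thr1.r0=0
thr0.r0=0 thr0.r1=1 thr1.r0=1
thr0.r0=1 thr0.r1=0 thr1.r0=0
thr0.r0=1 thr0.r1=0 thr1.r0=1
thr0.r0=1 thr0.r1=1 thr1.r0=0
thr0.r0=1 thr0.r1=1 thr1.r0=1
thr0.r0=2 thr0.r1=1 thr1.r0=0
thr0.r0=2 thr0.r1=1 thr1.r0=1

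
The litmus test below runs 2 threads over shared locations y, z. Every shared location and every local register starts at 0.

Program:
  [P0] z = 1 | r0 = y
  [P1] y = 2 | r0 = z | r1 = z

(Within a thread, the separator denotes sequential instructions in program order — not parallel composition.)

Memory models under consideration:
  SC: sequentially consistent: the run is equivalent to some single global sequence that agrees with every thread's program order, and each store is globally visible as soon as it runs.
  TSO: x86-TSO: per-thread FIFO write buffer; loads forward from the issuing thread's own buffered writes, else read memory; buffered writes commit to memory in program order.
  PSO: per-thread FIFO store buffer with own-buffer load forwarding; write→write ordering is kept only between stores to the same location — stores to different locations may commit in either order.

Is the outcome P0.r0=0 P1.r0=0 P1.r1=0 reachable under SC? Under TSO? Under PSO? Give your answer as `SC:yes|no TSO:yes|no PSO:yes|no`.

SC:no TSO:yes PSO:yes

outcome vector order: (P0.r0,P1.r0,P1.r1)
under SC → <0 1 1> <2 0 0> <2 0 1> <2 1 1>
under TSO → <0 0 0> <0 0 1> <0 1 1> <2 0 0> <2 0 1> <2 1 1>
under PSO → <0 0 0> <0 0 1> <0 1 1> <2 0 0> <2 0 1> <2 1 1>
target <0 0 0> ∈ {TSO,PSO}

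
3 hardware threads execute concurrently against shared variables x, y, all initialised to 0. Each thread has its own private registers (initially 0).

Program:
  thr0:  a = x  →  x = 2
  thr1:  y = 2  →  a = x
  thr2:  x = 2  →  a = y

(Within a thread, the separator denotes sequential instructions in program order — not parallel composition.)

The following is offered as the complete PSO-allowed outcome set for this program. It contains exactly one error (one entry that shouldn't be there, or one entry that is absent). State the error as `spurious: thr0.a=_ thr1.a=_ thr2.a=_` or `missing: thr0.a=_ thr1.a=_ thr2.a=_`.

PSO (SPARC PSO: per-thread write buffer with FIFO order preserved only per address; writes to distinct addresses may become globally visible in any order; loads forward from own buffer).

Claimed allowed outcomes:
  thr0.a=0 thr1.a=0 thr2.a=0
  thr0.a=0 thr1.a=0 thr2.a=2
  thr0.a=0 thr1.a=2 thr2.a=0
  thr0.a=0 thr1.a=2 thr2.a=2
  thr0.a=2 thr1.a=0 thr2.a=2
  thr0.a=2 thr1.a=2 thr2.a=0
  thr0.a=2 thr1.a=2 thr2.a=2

missing: thr0.a=2 thr1.a=0 thr2.a=0

outcome vector order: (thr0.a,thr1.a,thr2.a)
under PSO → 000, 002, 020, 022, 200, 202, 220, 222
PSO∖claimed = {200}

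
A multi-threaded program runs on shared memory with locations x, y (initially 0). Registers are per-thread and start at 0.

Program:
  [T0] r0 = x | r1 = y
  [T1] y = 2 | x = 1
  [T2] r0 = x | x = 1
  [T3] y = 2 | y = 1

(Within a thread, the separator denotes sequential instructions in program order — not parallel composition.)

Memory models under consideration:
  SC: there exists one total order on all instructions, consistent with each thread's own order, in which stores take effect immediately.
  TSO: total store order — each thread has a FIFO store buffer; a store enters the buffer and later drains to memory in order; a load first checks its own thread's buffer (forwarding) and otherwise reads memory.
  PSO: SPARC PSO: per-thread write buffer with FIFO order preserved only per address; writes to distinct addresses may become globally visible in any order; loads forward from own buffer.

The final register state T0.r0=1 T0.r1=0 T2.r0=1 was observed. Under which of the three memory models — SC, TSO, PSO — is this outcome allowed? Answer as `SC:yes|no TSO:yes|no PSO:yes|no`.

SC:no TSO:no PSO:yes

outcome vector order: (T0.r0,T0.r1,T2.r0)
SC (11): 000, 001, 010, 011, 020, 021, 100, 110, 111, 120, 121
TSO (11): 000, 001, 010, 011, 020, 021, 100, 110, 111, 120, 121
PSO (12): 000, 001, 010, 011, 020, 021, 100, 101, 110, 111, 120, 121
target 101 ∈ {PSO}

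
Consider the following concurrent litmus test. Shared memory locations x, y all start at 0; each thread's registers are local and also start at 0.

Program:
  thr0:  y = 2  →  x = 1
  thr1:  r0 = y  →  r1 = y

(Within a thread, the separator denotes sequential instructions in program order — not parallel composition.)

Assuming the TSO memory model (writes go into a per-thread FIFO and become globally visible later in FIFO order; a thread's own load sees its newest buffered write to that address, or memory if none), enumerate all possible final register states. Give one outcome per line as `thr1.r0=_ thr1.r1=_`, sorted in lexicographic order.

thr1.r0=0 thr1.r1=0
thr1.r0=0 thr1.r1=2
thr1.r0=2 thr1.r1=2

outcome vector order: (thr1.r0,thr1.r1)
|TSO outcomes| = 3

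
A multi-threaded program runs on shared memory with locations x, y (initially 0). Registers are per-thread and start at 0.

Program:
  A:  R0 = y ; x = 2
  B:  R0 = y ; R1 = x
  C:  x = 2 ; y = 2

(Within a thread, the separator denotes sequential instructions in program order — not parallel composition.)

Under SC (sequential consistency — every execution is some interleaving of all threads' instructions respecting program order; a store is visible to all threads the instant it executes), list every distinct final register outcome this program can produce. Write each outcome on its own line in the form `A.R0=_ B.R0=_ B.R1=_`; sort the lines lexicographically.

outcome vector order: (A.R0,B.R0,B.R1)
|SC outcomes| = 6

A.R0=0 B.R0=0 B.R1=0
A.R0=0 B.R0=0 B.R1=2
A.R0=0 B.R0=2 B.R1=2
A.R0=2 B.R0=0 B.R1=0
A.R0=2 B.R0=0 B.R1=2
A.R0=2 B.R0=2 B.R1=2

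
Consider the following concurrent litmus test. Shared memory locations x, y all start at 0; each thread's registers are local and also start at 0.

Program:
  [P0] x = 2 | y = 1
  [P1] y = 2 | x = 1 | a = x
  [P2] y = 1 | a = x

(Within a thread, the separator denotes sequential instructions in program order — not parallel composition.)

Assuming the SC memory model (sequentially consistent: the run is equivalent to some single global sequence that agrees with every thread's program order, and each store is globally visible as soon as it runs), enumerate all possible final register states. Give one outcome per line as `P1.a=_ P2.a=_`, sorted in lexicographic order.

P1.a=1 P2.a=0
P1.a=1 P2.a=1
P1.a=1 P2.a=2
P1.a=2 P2.a=0
P1.a=2 P2.a=1
P1.a=2 P2.a=2

outcome vector order: (P1.a,P2.a)
|SC outcomes| = 6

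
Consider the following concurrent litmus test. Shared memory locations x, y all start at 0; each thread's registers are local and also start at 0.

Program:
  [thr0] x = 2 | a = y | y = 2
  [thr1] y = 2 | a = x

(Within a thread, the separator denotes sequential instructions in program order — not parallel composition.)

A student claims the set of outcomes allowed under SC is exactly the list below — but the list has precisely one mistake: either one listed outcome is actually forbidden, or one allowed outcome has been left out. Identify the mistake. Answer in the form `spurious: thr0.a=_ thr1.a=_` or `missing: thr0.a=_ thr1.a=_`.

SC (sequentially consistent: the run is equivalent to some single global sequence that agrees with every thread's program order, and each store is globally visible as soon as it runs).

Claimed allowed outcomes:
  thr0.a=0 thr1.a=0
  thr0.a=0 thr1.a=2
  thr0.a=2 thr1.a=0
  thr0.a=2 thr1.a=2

outcome vector order: (thr0.a,thr1.a)
SC: 3 outcomes — {<0 2>, <2 0>, <2 2>}
claimed∖SC = {<0 0>}

spurious: thr0.a=0 thr1.a=0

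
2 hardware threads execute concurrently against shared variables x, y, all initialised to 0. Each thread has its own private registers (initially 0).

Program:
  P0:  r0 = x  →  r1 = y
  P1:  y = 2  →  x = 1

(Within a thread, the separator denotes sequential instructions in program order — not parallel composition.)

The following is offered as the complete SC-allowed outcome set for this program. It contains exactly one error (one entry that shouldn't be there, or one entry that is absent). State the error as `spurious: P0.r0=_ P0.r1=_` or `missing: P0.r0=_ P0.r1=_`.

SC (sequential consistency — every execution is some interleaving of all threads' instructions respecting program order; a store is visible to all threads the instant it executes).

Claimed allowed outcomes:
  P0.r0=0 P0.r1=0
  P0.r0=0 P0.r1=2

outcome vector order: (P0.r0,P0.r1)
under SC → 00 02 12
SC∖claimed = {12}

missing: P0.r0=1 P0.r1=2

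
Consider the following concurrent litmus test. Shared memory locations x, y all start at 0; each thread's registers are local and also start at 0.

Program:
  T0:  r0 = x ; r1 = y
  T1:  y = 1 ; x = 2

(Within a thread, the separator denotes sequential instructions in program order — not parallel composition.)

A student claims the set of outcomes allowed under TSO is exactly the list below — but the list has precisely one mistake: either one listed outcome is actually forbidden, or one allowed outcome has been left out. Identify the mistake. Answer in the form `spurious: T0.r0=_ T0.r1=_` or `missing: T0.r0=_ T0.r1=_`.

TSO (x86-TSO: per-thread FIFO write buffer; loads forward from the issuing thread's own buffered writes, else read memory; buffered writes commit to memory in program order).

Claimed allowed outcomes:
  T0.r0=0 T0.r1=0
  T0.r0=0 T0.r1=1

outcome vector order: (T0.r0,T0.r1)
TSO (3): 00, 01, 21
TSO∖claimed = {21}

missing: T0.r0=2 T0.r1=1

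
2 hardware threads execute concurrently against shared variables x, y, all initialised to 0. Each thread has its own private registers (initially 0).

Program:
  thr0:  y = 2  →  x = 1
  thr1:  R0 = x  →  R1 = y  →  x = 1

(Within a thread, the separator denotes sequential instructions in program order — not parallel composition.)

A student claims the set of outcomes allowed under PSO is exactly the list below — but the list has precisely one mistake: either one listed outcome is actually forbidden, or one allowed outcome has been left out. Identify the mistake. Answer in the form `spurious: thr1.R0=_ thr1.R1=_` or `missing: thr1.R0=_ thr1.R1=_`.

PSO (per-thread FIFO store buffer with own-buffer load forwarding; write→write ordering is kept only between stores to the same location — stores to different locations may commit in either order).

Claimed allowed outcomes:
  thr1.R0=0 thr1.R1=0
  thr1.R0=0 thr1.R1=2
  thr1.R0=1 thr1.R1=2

missing: thr1.R0=1 thr1.R1=0

outcome vector order: (thr1.R0,thr1.R1)
PSO: 4 outcomes — {00 02 10 12}
PSO∖claimed = {10}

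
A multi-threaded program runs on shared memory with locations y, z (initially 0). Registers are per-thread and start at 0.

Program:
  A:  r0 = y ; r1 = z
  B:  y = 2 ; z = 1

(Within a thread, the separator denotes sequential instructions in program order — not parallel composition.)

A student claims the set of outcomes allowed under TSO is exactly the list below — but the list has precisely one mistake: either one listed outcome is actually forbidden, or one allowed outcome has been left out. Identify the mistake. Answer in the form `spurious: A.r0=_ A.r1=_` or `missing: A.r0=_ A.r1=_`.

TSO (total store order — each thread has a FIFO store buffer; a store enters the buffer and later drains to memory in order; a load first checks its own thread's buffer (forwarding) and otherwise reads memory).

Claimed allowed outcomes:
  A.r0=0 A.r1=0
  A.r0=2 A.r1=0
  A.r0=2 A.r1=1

outcome vector order: (A.r0,A.r1)
TSO (4): 00 01 20 21
TSO∖claimed = {01}

missing: A.r0=0 A.r1=1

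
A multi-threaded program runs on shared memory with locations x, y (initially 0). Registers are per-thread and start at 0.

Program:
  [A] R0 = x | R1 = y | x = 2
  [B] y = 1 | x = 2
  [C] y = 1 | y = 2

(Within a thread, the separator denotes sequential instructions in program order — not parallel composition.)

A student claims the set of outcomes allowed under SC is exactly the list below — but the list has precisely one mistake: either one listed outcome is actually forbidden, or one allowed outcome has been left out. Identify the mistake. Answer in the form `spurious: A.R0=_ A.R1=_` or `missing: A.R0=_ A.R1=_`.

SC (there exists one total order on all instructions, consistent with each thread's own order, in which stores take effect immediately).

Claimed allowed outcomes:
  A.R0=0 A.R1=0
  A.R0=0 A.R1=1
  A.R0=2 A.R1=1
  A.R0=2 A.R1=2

outcome vector order: (A.R0,A.R1)
[SC] allowed = {(0,0), (0,1), (0,2), (2,1), (2,2)}
SC∖claimed = {(0,2)}

missing: A.R0=0 A.R1=2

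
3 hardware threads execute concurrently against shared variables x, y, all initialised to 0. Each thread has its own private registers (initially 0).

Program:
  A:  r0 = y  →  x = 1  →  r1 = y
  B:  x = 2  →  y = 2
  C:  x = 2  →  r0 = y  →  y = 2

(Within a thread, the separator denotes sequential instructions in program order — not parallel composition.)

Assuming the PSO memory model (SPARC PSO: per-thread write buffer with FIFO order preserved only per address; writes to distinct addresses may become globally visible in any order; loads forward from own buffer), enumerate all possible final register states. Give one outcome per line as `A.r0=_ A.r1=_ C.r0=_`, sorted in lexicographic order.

A.r0=0 A.r1=0 C.r0=0
A.r0=0 A.r1=0 C.r0=2
A.r0=0 A.r1=2 C.r0=0
A.r0=0 A.r1=2 C.r0=2
A.r0=2 A.r1=2 C.r0=0
A.r0=2 A.r1=2 C.r0=2

outcome vector order: (A.r0,A.r1,C.r0)
|PSO outcomes| = 6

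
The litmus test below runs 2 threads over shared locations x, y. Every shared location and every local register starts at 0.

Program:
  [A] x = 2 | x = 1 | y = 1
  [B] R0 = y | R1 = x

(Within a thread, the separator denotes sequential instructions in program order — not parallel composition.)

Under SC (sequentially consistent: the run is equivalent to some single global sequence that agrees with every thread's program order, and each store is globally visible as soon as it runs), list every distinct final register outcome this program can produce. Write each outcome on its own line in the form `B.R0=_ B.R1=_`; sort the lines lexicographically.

outcome vector order: (B.R0,B.R1)
|SC outcomes| = 4

B.R0=0 B.R1=0
B.R0=0 B.R1=1
B.R0=0 B.R1=2
B.R0=1 B.R1=1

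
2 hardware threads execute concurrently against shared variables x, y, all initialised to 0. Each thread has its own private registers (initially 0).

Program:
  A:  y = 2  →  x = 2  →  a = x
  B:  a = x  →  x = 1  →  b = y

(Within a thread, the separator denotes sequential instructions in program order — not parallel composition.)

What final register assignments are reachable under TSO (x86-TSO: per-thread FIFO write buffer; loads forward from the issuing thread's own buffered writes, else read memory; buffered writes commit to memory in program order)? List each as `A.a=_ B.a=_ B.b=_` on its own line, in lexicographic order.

outcome vector order: (A.a,B.a,B.b)
|TSO outcomes| = 6

A.a=1 B.a=0 B.b=0
A.a=1 B.a=0 B.b=2
A.a=1 B.a=2 B.b=2
A.a=2 B.a=0 B.b=0
A.a=2 B.a=0 B.b=2
A.a=2 B.a=2 B.b=2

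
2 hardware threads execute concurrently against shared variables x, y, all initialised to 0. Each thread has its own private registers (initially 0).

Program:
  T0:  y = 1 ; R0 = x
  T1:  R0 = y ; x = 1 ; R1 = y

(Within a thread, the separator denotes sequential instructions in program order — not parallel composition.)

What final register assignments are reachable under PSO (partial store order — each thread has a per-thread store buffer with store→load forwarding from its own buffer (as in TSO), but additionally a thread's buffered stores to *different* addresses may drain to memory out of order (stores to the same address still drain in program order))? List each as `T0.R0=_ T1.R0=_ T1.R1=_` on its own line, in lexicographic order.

outcome vector order: (T0.R0,T1.R0,T1.R1)
|PSO outcomes| = 6

T0.R0=0 T1.R0=0 T1.R1=0
T0.R0=0 T1.R0=0 T1.R1=1
T0.R0=0 T1.R0=1 T1.R1=1
T0.R0=1 T1.R0=0 T1.R1=0
T0.R0=1 T1.R0=0 T1.R1=1
T0.R0=1 T1.R0=1 T1.R1=1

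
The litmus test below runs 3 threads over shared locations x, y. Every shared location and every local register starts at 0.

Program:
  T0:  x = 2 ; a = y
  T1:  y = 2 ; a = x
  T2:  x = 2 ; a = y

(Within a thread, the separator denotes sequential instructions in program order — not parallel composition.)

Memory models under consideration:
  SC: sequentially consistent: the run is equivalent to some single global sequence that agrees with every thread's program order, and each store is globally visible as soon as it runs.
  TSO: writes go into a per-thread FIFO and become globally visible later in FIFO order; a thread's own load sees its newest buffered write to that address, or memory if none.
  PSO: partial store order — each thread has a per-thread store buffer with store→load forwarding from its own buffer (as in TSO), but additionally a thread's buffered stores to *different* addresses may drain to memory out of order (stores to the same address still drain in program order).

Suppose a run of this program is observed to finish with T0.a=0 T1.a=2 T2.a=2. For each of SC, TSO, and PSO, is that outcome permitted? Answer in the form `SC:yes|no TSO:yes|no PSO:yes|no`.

SC:yes TSO:yes PSO:yes

outcome vector order: (T0.a,T1.a,T2.a)
SC (5): 020 022 202 220 222
TSO (8): 000 002 020 022 200 202 220 222
PSO (8): 000 002 020 022 200 202 220 222
target 022 ∈ {SC,TSO,PSO}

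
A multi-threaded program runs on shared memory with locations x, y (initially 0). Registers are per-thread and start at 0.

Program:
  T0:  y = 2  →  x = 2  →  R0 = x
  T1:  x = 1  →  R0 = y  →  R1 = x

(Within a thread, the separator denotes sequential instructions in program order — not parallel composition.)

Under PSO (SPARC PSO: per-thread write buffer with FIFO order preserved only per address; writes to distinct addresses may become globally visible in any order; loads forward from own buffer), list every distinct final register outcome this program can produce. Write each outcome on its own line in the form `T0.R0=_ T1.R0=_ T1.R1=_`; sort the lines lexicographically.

outcome vector order: (T0.R0,T1.R0,T1.R1)
|PSO outcomes| = 6

T0.R0=1 T1.R0=0 T1.R1=1
T0.R0=1 T1.R0=2 T1.R1=1
T0.R0=2 T1.R0=0 T1.R1=1
T0.R0=2 T1.R0=0 T1.R1=2
T0.R0=2 T1.R0=2 T1.R1=1
T0.R0=2 T1.R0=2 T1.R1=2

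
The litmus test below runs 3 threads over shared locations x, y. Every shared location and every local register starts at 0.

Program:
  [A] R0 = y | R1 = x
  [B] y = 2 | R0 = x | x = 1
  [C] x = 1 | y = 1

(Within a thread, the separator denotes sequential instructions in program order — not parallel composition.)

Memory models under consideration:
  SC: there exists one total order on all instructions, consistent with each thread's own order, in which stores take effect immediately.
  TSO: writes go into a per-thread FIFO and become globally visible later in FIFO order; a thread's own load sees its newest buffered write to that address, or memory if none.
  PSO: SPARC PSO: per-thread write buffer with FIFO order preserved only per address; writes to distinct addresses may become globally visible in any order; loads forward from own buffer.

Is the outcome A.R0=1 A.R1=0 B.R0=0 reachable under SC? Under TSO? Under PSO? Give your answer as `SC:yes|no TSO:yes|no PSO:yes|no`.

outcome vector order: (A.R0,A.R1,B.R0)
SC: 10 outcomes — {(0,0,0), (0,0,1), (0,1,0), (0,1,1), (1,1,0), (1,1,1), (2,0,0), (2,0,1), (2,1,0), (2,1,1)}
TSO: 10 outcomes — {(0,0,0), (0,0,1), (0,1,0), (0,1,1), (1,1,0), (1,1,1), (2,0,0), (2,0,1), (2,1,0), (2,1,1)}
PSO: 12 outcomes — {(0,0,0), (0,0,1), (0,1,0), (0,1,1), (1,0,0), (1,0,1), (1,1,0), (1,1,1), (2,0,0), (2,0,1), (2,1,0), (2,1,1)}
target (1,0,0) ∈ {PSO}

SC:no TSO:no PSO:yes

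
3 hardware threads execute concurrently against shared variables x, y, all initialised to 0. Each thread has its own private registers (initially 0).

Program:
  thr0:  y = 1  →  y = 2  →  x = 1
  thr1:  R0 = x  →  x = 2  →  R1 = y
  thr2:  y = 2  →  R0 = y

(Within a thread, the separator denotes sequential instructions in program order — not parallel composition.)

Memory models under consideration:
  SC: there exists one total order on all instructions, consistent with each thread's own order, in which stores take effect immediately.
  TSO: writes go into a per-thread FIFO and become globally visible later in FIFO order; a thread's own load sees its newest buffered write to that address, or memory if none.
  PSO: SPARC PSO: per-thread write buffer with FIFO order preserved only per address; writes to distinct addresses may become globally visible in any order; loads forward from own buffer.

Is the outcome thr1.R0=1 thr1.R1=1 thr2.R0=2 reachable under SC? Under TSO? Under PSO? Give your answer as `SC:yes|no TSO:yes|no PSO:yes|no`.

SC:no TSO:no PSO:yes

outcome vector order: (thr1.R0,thr1.R1,thr2.R0)
SC: 8 outcomes — {<0 0 1>, <0 0 2>, <0 1 1>, <0 1 2>, <0 2 1>, <0 2 2>, <1 2 1>, <1 2 2>}
TSO: 8 outcomes — {<0 0 1>, <0 0 2>, <0 1 1>, <0 1 2>, <0 2 1>, <0 2 2>, <1 2 1>, <1 2 2>}
PSO: 12 outcomes — {<0 0 1>, <0 0 2>, <0 1 1>, <0 1 2>, <0 2 1>, <0 2 2>, <1 0 1>, <1 0 2>, <1 1 1>, <1 1 2>, <1 2 1>, <1 2 2>}
target <1 1 2> ∈ {PSO}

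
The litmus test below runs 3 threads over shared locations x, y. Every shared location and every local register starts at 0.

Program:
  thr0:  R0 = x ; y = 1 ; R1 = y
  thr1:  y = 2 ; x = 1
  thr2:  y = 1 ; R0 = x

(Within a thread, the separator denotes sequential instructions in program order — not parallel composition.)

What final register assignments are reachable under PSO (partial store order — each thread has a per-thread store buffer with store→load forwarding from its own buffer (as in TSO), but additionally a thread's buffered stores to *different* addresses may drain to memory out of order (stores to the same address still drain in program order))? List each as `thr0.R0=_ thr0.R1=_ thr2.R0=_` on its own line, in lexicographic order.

outcome vector order: (thr0.R0,thr0.R1,thr2.R0)
|PSO outcomes| = 8

thr0.R0=0 thr0.R1=1 thr2.R0=0
thr0.R0=0 thr0.R1=1 thr2.R0=1
thr0.R0=0 thr0.R1=2 thr2.R0=0
thr0.R0=0 thr0.R1=2 thr2.R0=1
thr0.R0=1 thr0.R1=1 thr2.R0=0
thr0.R0=1 thr0.R1=1 thr2.R0=1
thr0.R0=1 thr0.R1=2 thr2.R0=0
thr0.R0=1 thr0.R1=2 thr2.R0=1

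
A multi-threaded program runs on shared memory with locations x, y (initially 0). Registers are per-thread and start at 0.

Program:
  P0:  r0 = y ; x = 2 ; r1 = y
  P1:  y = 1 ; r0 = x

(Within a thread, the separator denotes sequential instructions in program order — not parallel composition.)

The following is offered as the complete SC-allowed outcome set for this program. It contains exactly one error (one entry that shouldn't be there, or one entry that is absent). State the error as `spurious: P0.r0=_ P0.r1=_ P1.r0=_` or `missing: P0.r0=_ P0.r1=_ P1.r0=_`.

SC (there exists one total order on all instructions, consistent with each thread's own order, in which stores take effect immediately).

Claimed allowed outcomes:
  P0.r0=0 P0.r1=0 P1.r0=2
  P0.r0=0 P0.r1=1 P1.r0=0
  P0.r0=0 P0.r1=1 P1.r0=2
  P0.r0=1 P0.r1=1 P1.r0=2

outcome vector order: (P0.r0,P0.r1,P1.r0)
SC: 5 outcomes — {002; 010; 012; 110; 112}
SC∖claimed = {110}

missing: P0.r0=1 P0.r1=1 P1.r0=0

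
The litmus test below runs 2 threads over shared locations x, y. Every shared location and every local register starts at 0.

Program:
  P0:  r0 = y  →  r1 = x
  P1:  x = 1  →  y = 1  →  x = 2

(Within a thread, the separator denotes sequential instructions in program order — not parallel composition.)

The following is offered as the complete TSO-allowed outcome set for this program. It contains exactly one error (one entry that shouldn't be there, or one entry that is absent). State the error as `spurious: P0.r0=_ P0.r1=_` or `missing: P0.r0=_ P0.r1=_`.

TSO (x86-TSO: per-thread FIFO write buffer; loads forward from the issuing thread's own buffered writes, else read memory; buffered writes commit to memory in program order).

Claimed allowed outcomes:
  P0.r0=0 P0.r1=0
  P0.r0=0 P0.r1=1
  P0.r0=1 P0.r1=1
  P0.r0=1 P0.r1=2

missing: P0.r0=0 P0.r1=2

outcome vector order: (P0.r0,P0.r1)
[TSO] allowed = {(0,0); (0,1); (0,2); (1,1); (1,2)}
TSO∖claimed = {(0,2)}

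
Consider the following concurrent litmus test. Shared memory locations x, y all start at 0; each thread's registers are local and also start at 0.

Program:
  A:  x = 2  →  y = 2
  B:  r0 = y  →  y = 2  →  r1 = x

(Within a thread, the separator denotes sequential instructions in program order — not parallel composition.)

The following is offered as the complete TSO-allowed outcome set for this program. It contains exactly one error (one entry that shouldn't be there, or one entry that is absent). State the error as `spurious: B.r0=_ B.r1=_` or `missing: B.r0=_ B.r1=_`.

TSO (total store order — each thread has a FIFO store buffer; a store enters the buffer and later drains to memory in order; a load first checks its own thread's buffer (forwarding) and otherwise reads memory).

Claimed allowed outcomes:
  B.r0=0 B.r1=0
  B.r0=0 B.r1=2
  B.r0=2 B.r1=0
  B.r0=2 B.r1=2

outcome vector order: (B.r0,B.r1)
TSO (3): 0/0; 0/2; 2/2
claimed∖TSO = {2/0}

spurious: B.r0=2 B.r1=0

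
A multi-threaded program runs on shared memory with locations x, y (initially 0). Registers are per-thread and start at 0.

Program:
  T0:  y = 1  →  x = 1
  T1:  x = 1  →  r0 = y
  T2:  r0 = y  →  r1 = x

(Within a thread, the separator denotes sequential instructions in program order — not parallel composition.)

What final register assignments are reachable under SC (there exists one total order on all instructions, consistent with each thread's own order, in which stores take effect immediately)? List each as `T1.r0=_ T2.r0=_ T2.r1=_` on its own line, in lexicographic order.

outcome vector order: (T1.r0,T2.r0,T2.r1)
|SC outcomes| = 7

T1.r0=0 T2.r0=0 T2.r1=0
T1.r0=0 T2.r0=0 T2.r1=1
T1.r0=0 T2.r0=1 T2.r1=1
T1.r0=1 T2.r0=0 T2.r1=0
T1.r0=1 T2.r0=0 T2.r1=1
T1.r0=1 T2.r0=1 T2.r1=0
T1.r0=1 T2.r0=1 T2.r1=1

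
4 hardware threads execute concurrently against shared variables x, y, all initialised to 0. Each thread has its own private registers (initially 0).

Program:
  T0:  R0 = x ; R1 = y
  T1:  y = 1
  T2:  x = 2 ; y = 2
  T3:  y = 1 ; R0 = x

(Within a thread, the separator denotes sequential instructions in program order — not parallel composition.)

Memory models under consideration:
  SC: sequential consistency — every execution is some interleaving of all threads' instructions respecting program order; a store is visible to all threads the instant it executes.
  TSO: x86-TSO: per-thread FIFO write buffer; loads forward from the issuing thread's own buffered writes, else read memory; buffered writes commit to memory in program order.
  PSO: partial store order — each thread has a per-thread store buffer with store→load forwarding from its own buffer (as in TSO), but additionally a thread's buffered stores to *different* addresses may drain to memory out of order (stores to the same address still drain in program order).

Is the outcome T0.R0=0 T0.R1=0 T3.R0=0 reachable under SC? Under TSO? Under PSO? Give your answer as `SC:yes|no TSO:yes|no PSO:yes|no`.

SC:yes TSO:yes PSO:yes

outcome vector order: (T0.R0,T0.R1,T3.R0)
under SC → 000 002 010 012 020 022 202 210 212 220 222
under TSO → 000 002 010 012 020 022 200 202 210 212 220 222
under PSO → 000 002 010 012 020 022 200 202 210 212 220 222
target 000 ∈ {SC,TSO,PSO}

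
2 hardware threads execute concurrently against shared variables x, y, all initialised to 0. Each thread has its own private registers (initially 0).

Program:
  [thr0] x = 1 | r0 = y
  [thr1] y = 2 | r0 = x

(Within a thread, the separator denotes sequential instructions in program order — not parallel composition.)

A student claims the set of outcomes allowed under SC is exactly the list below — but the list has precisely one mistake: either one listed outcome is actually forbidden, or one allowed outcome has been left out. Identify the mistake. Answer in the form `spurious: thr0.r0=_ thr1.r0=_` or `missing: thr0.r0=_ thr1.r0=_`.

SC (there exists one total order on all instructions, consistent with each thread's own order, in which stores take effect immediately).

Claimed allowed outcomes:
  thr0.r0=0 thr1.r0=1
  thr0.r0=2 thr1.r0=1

outcome vector order: (thr0.r0,thr1.r0)
SC: 3 outcomes — {<0 1>, <2 0>, <2 1>}
SC∖claimed = {<2 0>}

missing: thr0.r0=2 thr1.r0=0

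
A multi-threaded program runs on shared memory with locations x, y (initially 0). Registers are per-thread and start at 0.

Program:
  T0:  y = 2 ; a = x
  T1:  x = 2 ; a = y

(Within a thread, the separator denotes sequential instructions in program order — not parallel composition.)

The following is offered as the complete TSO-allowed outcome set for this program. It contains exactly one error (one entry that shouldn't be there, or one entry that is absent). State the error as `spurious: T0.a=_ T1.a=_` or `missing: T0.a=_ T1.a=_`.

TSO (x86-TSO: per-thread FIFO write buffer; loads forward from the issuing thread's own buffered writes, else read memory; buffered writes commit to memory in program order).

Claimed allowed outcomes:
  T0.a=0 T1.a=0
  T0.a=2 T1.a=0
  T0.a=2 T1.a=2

outcome vector order: (T0.a,T1.a)
TSO (4): 00 02 20 22
TSO∖claimed = {02}

missing: T0.a=0 T1.a=2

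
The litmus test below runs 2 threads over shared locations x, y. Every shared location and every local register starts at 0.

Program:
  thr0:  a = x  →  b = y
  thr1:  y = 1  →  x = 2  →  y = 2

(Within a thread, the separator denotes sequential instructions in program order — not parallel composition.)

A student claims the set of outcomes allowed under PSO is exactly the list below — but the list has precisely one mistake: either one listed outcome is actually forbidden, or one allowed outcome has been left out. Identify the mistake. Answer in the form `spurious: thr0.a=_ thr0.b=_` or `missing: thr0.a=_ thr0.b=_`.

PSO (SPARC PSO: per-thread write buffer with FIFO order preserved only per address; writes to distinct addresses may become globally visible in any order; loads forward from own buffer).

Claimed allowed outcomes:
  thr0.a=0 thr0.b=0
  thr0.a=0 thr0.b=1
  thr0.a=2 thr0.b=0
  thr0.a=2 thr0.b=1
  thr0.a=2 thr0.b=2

outcome vector order: (thr0.a,thr0.b)
PSO: 6 outcomes — {00 01 02 20 21 22}
PSO∖claimed = {02}

missing: thr0.a=0 thr0.b=2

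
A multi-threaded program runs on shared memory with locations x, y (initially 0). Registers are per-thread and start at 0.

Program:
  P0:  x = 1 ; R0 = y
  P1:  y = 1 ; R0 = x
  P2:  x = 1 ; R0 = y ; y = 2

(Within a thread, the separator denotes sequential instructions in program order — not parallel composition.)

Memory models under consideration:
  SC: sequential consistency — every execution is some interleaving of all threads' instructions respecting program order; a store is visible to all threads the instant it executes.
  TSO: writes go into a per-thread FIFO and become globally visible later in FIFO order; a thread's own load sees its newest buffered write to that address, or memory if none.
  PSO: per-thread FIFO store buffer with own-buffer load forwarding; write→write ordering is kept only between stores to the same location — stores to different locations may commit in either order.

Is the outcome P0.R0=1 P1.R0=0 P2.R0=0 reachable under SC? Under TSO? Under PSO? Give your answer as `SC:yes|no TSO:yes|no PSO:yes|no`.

outcome vector order: (P0.R0,P1.R0,P2.R0)
SC: 8 outcomes — {(0,1,0); (0,1,1); (1,0,1); (1,1,0); (1,1,1); (2,0,1); (2,1,0); (2,1,1)}
TSO: 12 outcomes — {(0,0,0); (0,0,1); (0,1,0); (0,1,1); (1,0,0); (1,0,1); (1,1,0); (1,1,1); (2,0,0); (2,0,1); (2,1,0); (2,1,1)}
PSO: 12 outcomes — {(0,0,0); (0,0,1); (0,1,0); (0,1,1); (1,0,0); (1,0,1); (1,1,0); (1,1,1); (2,0,0); (2,0,1); (2,1,0); (2,1,1)}
target (1,0,0) ∈ {TSO,PSO}

SC:no TSO:yes PSO:yes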